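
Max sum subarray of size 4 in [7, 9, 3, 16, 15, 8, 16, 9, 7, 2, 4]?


[0:4]: 35
[1:5]: 43
[2:6]: 42
[3:7]: 55
[4:8]: 48
[5:9]: 40
[6:10]: 34
[7:11]: 22

Max: 55 at [3:7]


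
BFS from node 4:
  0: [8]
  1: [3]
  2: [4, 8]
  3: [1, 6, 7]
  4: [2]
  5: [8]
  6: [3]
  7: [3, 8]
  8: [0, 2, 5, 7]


Visit 4, enqueue [2]
Visit 2, enqueue [8]
Visit 8, enqueue [0, 5, 7]
Visit 0, enqueue []
Visit 5, enqueue []
Visit 7, enqueue [3]
Visit 3, enqueue [1, 6]
Visit 1, enqueue []
Visit 6, enqueue []

BFS order: [4, 2, 8, 0, 5, 7, 3, 1, 6]


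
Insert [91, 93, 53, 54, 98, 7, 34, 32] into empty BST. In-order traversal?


Insert 91: root
Insert 93: R from 91
Insert 53: L from 91
Insert 54: L from 91 -> R from 53
Insert 98: R from 91 -> R from 93
Insert 7: L from 91 -> L from 53
Insert 34: L from 91 -> L from 53 -> R from 7
Insert 32: L from 91 -> L from 53 -> R from 7 -> L from 34

In-order: [7, 32, 34, 53, 54, 91, 93, 98]


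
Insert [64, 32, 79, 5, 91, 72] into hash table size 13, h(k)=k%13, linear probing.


Insert 64: h=12 -> slot 12
Insert 32: h=6 -> slot 6
Insert 79: h=1 -> slot 1
Insert 5: h=5 -> slot 5
Insert 91: h=0 -> slot 0
Insert 72: h=7 -> slot 7

Table: [91, 79, None, None, None, 5, 32, 72, None, None, None, None, 64]


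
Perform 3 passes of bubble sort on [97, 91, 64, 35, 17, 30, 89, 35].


Initial: [97, 91, 64, 35, 17, 30, 89, 35]
Pass 1: [91, 64, 35, 17, 30, 89, 35, 97] (7 swaps)
Pass 2: [64, 35, 17, 30, 89, 35, 91, 97] (6 swaps)
Pass 3: [35, 17, 30, 64, 35, 89, 91, 97] (4 swaps)

After 3 passes: [35, 17, 30, 64, 35, 89, 91, 97]


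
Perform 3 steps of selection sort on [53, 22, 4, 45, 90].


Initial: [53, 22, 4, 45, 90]
Step 1: min=4 at 2
  Swap: [4, 22, 53, 45, 90]
Step 2: min=22 at 1
  Swap: [4, 22, 53, 45, 90]
Step 3: min=45 at 3
  Swap: [4, 22, 45, 53, 90]

After 3 steps: [4, 22, 45, 53, 90]


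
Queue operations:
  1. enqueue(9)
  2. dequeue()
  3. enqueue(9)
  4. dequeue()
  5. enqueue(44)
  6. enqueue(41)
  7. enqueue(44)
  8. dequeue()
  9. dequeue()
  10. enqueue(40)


enqueue(9) -> [9]
dequeue()->9, []
enqueue(9) -> [9]
dequeue()->9, []
enqueue(44) -> [44]
enqueue(41) -> [44, 41]
enqueue(44) -> [44, 41, 44]
dequeue()->44, [41, 44]
dequeue()->41, [44]
enqueue(40) -> [44, 40]

Final queue: [44, 40]


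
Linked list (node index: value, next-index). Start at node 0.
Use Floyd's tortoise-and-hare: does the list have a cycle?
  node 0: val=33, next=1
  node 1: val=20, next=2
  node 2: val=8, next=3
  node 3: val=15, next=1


Floyd's tortoise (slow, +1) and hare (fast, +2):
  init: slow=0, fast=0
  step 1: slow=1, fast=2
  step 2: slow=2, fast=1
  step 3: slow=3, fast=3
  slow == fast at node 3: cycle detected

Cycle: yes


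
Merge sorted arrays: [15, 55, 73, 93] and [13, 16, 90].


Take 13 from B
Take 15 from A
Take 16 from B
Take 55 from A
Take 73 from A
Take 90 from B

Merged: [13, 15, 16, 55, 73, 90, 93]


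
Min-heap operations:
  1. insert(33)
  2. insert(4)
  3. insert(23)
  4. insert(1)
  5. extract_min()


insert(33) -> [33]
insert(4) -> [4, 33]
insert(23) -> [4, 33, 23]
insert(1) -> [1, 4, 23, 33]
extract_min()->1, [4, 33, 23]

Final heap: [4, 33, 23]


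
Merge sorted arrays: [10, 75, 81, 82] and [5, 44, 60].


Take 5 from B
Take 10 from A
Take 44 from B
Take 60 from B

Merged: [5, 10, 44, 60, 75, 81, 82]


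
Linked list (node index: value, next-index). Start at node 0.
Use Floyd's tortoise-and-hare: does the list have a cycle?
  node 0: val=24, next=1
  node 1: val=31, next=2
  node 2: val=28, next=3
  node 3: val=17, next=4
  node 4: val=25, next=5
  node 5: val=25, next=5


Floyd's tortoise (slow, +1) and hare (fast, +2):
  init: slow=0, fast=0
  step 1: slow=1, fast=2
  step 2: slow=2, fast=4
  step 3: slow=3, fast=5
  step 4: slow=4, fast=5
  step 5: slow=5, fast=5
  slow == fast at node 5: cycle detected

Cycle: yes


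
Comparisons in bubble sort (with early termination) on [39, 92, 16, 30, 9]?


Algorithm: bubble sort (with early termination)
Input: [39, 92, 16, 30, 9]
Sorted: [9, 16, 30, 39, 92]

10


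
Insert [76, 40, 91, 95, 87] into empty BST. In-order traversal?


Insert 76: root
Insert 40: L from 76
Insert 91: R from 76
Insert 95: R from 76 -> R from 91
Insert 87: R from 76 -> L from 91

In-order: [40, 76, 87, 91, 95]


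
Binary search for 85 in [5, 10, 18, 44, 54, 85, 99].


Step 1: lo=0, hi=6, mid=3, val=44
Step 2: lo=4, hi=6, mid=5, val=85

Found at index 5


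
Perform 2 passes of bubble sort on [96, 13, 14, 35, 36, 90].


Initial: [96, 13, 14, 35, 36, 90]
Pass 1: [13, 14, 35, 36, 90, 96] (5 swaps)
Pass 2: [13, 14, 35, 36, 90, 96] (0 swaps)

After 2 passes: [13, 14, 35, 36, 90, 96]


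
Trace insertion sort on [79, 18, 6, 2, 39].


Initial: [79, 18, 6, 2, 39]
Insert 18: [18, 79, 6, 2, 39]
Insert 6: [6, 18, 79, 2, 39]
Insert 2: [2, 6, 18, 79, 39]
Insert 39: [2, 6, 18, 39, 79]

Sorted: [2, 6, 18, 39, 79]


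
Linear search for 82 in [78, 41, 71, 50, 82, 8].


i=0: 78!=82
i=1: 41!=82
i=2: 71!=82
i=3: 50!=82
i=4: 82==82 found!

Found at 4, 5 comps


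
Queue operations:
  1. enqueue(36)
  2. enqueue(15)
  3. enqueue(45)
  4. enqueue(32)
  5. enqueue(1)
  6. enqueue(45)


enqueue(36) -> [36]
enqueue(15) -> [36, 15]
enqueue(45) -> [36, 15, 45]
enqueue(32) -> [36, 15, 45, 32]
enqueue(1) -> [36, 15, 45, 32, 1]
enqueue(45) -> [36, 15, 45, 32, 1, 45]

Final queue: [36, 15, 45, 32, 1, 45]


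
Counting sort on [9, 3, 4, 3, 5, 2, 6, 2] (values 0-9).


Input: [9, 3, 4, 3, 5, 2, 6, 2]
Counts: [0, 0, 2, 2, 1, 1, 1, 0, 0, 1]

Sorted: [2, 2, 3, 3, 4, 5, 6, 9]


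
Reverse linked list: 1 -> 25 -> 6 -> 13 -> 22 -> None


Step 1: curr=1, set curr.next=prev(None) | reversed so far: 1
Step 2: curr=25, set curr.next=prev(1) | reversed so far: 25 -> 1
Step 3: curr=6, set curr.next=prev(25) | reversed so far: 6 -> 25 -> 1
Step 4: curr=13, set curr.next=prev(6) | reversed so far: 13 -> 6 -> 25 -> 1
Step 5: curr=22, set curr.next=prev(13) | reversed so far: 22 -> 13 -> 6 -> 25 -> 1

22 -> 13 -> 6 -> 25 -> 1 -> None


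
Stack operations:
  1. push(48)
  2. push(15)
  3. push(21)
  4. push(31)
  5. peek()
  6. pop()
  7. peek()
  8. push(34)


push(48) -> [48]
push(15) -> [48, 15]
push(21) -> [48, 15, 21]
push(31) -> [48, 15, 21, 31]
peek()->31
pop()->31, [48, 15, 21]
peek()->21
push(34) -> [48, 15, 21, 34]

Final stack: [48, 15, 21, 34]


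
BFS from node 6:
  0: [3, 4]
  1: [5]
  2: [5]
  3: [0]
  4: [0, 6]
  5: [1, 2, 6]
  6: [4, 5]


Visit 6, enqueue [4, 5]
Visit 4, enqueue [0]
Visit 5, enqueue [1, 2]
Visit 0, enqueue [3]
Visit 1, enqueue []
Visit 2, enqueue []
Visit 3, enqueue []

BFS order: [6, 4, 5, 0, 1, 2, 3]


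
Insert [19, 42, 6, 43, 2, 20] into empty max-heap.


Insert 19: [19]
Insert 42: [42, 19]
Insert 6: [42, 19, 6]
Insert 43: [43, 42, 6, 19]
Insert 2: [43, 42, 6, 19, 2]
Insert 20: [43, 42, 20, 19, 2, 6]

Final heap: [43, 42, 20, 19, 2, 6]


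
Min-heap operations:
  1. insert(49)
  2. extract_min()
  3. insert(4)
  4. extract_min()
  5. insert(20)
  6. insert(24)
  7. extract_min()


insert(49) -> [49]
extract_min()->49, []
insert(4) -> [4]
extract_min()->4, []
insert(20) -> [20]
insert(24) -> [20, 24]
extract_min()->20, [24]

Final heap: [24]


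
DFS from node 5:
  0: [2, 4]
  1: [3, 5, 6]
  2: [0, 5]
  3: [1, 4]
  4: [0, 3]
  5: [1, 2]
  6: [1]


Visit 5, push [2, 1]
Visit 1, push [6, 3]
Visit 3, push [4]
Visit 4, push [0]
Visit 0, push [2]
Visit 2, push []
Visit 6, push []

DFS order: [5, 1, 3, 4, 0, 2, 6]


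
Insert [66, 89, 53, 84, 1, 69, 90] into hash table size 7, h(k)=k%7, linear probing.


Insert 66: h=3 -> slot 3
Insert 89: h=5 -> slot 5
Insert 53: h=4 -> slot 4
Insert 84: h=0 -> slot 0
Insert 1: h=1 -> slot 1
Insert 69: h=6 -> slot 6
Insert 90: h=6, 3 probes -> slot 2

Table: [84, 1, 90, 66, 53, 89, 69]


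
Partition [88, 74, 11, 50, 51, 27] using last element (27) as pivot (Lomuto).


Pivot: 27
  11 <= 27: swap -> [11, 74, 88, 50, 51, 27]
Place pivot at 1: [11, 27, 88, 50, 51, 74]

Partitioned: [11, 27, 88, 50, 51, 74]


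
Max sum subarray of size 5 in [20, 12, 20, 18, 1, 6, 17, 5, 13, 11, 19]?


[0:5]: 71
[1:6]: 57
[2:7]: 62
[3:8]: 47
[4:9]: 42
[5:10]: 52
[6:11]: 65

Max: 71 at [0:5]


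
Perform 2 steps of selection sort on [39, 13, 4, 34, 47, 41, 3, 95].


Initial: [39, 13, 4, 34, 47, 41, 3, 95]
Step 1: min=3 at 6
  Swap: [3, 13, 4, 34, 47, 41, 39, 95]
Step 2: min=4 at 2
  Swap: [3, 4, 13, 34, 47, 41, 39, 95]

After 2 steps: [3, 4, 13, 34, 47, 41, 39, 95]


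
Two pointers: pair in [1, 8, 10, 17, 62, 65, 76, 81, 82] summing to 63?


lo=0(1)+hi=8(82)=83
lo=0(1)+hi=7(81)=82
lo=0(1)+hi=6(76)=77
lo=0(1)+hi=5(65)=66
lo=0(1)+hi=4(62)=63

Yes: 1+62=63


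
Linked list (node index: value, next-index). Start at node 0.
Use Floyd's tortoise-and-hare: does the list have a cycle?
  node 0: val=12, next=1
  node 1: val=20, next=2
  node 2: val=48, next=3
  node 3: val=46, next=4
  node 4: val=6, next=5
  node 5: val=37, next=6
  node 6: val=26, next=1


Floyd's tortoise (slow, +1) and hare (fast, +2):
  init: slow=0, fast=0
  step 1: slow=1, fast=2
  step 2: slow=2, fast=4
  step 3: slow=3, fast=6
  step 4: slow=4, fast=2
  step 5: slow=5, fast=4
  step 6: slow=6, fast=6
  slow == fast at node 6: cycle detected

Cycle: yes


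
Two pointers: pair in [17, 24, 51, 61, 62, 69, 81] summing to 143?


lo=0(17)+hi=6(81)=98
lo=1(24)+hi=6(81)=105
lo=2(51)+hi=6(81)=132
lo=3(61)+hi=6(81)=142
lo=4(62)+hi=6(81)=143

Yes: 62+81=143


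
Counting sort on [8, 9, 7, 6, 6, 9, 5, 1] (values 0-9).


Input: [8, 9, 7, 6, 6, 9, 5, 1]
Counts: [0, 1, 0, 0, 0, 1, 2, 1, 1, 2]

Sorted: [1, 5, 6, 6, 7, 8, 9, 9]


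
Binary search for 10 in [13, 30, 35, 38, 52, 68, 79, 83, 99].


Step 1: lo=0, hi=8, mid=4, val=52
Step 2: lo=0, hi=3, mid=1, val=30
Step 3: lo=0, hi=0, mid=0, val=13

Not found


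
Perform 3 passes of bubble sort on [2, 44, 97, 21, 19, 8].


Initial: [2, 44, 97, 21, 19, 8]
Pass 1: [2, 44, 21, 19, 8, 97] (3 swaps)
Pass 2: [2, 21, 19, 8, 44, 97] (3 swaps)
Pass 3: [2, 19, 8, 21, 44, 97] (2 swaps)

After 3 passes: [2, 19, 8, 21, 44, 97]


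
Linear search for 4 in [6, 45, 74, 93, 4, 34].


i=0: 6!=4
i=1: 45!=4
i=2: 74!=4
i=3: 93!=4
i=4: 4==4 found!

Found at 4, 5 comps


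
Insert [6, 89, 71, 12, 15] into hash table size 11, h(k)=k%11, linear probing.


Insert 6: h=6 -> slot 6
Insert 89: h=1 -> slot 1
Insert 71: h=5 -> slot 5
Insert 12: h=1, 1 probes -> slot 2
Insert 15: h=4 -> slot 4

Table: [None, 89, 12, None, 15, 71, 6, None, None, None, None]


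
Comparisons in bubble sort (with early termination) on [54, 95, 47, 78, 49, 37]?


Algorithm: bubble sort (with early termination)
Input: [54, 95, 47, 78, 49, 37]
Sorted: [37, 47, 49, 54, 78, 95]

15


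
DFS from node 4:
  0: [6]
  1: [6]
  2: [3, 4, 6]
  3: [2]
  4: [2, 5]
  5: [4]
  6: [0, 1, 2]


Visit 4, push [5, 2]
Visit 2, push [6, 3]
Visit 3, push []
Visit 6, push [1, 0]
Visit 0, push []
Visit 1, push []
Visit 5, push []

DFS order: [4, 2, 3, 6, 0, 1, 5]


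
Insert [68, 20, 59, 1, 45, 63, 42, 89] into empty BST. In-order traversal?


Insert 68: root
Insert 20: L from 68
Insert 59: L from 68 -> R from 20
Insert 1: L from 68 -> L from 20
Insert 45: L from 68 -> R from 20 -> L from 59
Insert 63: L from 68 -> R from 20 -> R from 59
Insert 42: L from 68 -> R from 20 -> L from 59 -> L from 45
Insert 89: R from 68

In-order: [1, 20, 42, 45, 59, 63, 68, 89]


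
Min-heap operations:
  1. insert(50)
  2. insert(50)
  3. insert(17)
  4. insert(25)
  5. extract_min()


insert(50) -> [50]
insert(50) -> [50, 50]
insert(17) -> [17, 50, 50]
insert(25) -> [17, 25, 50, 50]
extract_min()->17, [25, 50, 50]

Final heap: [25, 50, 50]


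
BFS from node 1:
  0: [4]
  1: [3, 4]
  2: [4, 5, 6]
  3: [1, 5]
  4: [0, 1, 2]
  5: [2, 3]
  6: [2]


Visit 1, enqueue [3, 4]
Visit 3, enqueue [5]
Visit 4, enqueue [0, 2]
Visit 5, enqueue []
Visit 0, enqueue []
Visit 2, enqueue [6]
Visit 6, enqueue []

BFS order: [1, 3, 4, 5, 0, 2, 6]


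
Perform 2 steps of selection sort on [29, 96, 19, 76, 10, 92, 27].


Initial: [29, 96, 19, 76, 10, 92, 27]
Step 1: min=10 at 4
  Swap: [10, 96, 19, 76, 29, 92, 27]
Step 2: min=19 at 2
  Swap: [10, 19, 96, 76, 29, 92, 27]

After 2 steps: [10, 19, 96, 76, 29, 92, 27]


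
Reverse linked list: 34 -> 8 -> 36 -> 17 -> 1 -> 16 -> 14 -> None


Step 1: curr=34, set curr.next=prev(None) | reversed so far: 34
Step 2: curr=8, set curr.next=prev(34) | reversed so far: 8 -> 34
Step 3: curr=36, set curr.next=prev(8) | reversed so far: 36 -> 8 -> 34
Step 4: curr=17, set curr.next=prev(36) | reversed so far: 17 -> 36 -> 8 -> 34
Step 5: curr=1, set curr.next=prev(17) | reversed so far: 1 -> 17 -> 36 -> 8 -> 34
Step 6: curr=16, set curr.next=prev(1) | reversed so far: 16 -> 1 -> 17 -> 36 -> 8 -> 34
Step 7: curr=14, set curr.next=prev(16) | reversed so far: 14 -> 16 -> 1 -> 17 -> 36 -> 8 -> 34

14 -> 16 -> 1 -> 17 -> 36 -> 8 -> 34 -> None


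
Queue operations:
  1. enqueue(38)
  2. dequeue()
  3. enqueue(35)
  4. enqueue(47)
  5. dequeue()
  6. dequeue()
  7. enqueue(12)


enqueue(38) -> [38]
dequeue()->38, []
enqueue(35) -> [35]
enqueue(47) -> [35, 47]
dequeue()->35, [47]
dequeue()->47, []
enqueue(12) -> [12]

Final queue: [12]


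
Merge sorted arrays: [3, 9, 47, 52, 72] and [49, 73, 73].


Take 3 from A
Take 9 from A
Take 47 from A
Take 49 from B
Take 52 from A
Take 72 from A

Merged: [3, 9, 47, 49, 52, 72, 73, 73]


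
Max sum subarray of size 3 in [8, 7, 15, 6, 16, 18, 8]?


[0:3]: 30
[1:4]: 28
[2:5]: 37
[3:6]: 40
[4:7]: 42

Max: 42 at [4:7]


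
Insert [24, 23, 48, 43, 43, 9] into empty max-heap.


Insert 24: [24]
Insert 23: [24, 23]
Insert 48: [48, 23, 24]
Insert 43: [48, 43, 24, 23]
Insert 43: [48, 43, 24, 23, 43]
Insert 9: [48, 43, 24, 23, 43, 9]

Final heap: [48, 43, 24, 23, 43, 9]


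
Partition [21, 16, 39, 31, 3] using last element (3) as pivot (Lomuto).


Pivot: 3
Place pivot at 0: [3, 16, 39, 31, 21]

Partitioned: [3, 16, 39, 31, 21]


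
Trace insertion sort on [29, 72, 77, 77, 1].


Initial: [29, 72, 77, 77, 1]
Insert 72: [29, 72, 77, 77, 1]
Insert 77: [29, 72, 77, 77, 1]
Insert 77: [29, 72, 77, 77, 1]
Insert 1: [1, 29, 72, 77, 77]

Sorted: [1, 29, 72, 77, 77]


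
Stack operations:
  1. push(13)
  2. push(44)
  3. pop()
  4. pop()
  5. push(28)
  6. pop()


push(13) -> [13]
push(44) -> [13, 44]
pop()->44, [13]
pop()->13, []
push(28) -> [28]
pop()->28, []

Final stack: []


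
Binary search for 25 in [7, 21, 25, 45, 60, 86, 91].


Step 1: lo=0, hi=6, mid=3, val=45
Step 2: lo=0, hi=2, mid=1, val=21
Step 3: lo=2, hi=2, mid=2, val=25

Found at index 2


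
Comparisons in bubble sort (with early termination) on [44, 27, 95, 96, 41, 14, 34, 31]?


Algorithm: bubble sort (with early termination)
Input: [44, 27, 95, 96, 41, 14, 34, 31]
Sorted: [14, 27, 31, 34, 41, 44, 95, 96]

27


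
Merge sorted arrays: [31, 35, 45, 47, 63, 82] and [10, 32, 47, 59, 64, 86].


Take 10 from B
Take 31 from A
Take 32 from B
Take 35 from A
Take 45 from A
Take 47 from A
Take 47 from B
Take 59 from B
Take 63 from A
Take 64 from B
Take 82 from A

Merged: [10, 31, 32, 35, 45, 47, 47, 59, 63, 64, 82, 86]


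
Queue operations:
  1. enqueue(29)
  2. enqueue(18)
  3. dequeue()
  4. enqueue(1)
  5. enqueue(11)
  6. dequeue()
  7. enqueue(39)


enqueue(29) -> [29]
enqueue(18) -> [29, 18]
dequeue()->29, [18]
enqueue(1) -> [18, 1]
enqueue(11) -> [18, 1, 11]
dequeue()->18, [1, 11]
enqueue(39) -> [1, 11, 39]

Final queue: [1, 11, 39]


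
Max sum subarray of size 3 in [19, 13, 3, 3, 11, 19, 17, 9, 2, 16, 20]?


[0:3]: 35
[1:4]: 19
[2:5]: 17
[3:6]: 33
[4:7]: 47
[5:8]: 45
[6:9]: 28
[7:10]: 27
[8:11]: 38

Max: 47 at [4:7]


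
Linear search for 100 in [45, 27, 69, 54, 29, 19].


i=0: 45!=100
i=1: 27!=100
i=2: 69!=100
i=3: 54!=100
i=4: 29!=100
i=5: 19!=100

Not found, 6 comps


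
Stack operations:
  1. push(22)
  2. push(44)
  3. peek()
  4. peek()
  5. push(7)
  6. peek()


push(22) -> [22]
push(44) -> [22, 44]
peek()->44
peek()->44
push(7) -> [22, 44, 7]
peek()->7

Final stack: [22, 44, 7]


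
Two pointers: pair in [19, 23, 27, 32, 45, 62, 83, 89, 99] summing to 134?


lo=0(19)+hi=8(99)=118
lo=1(23)+hi=8(99)=122
lo=2(27)+hi=8(99)=126
lo=3(32)+hi=8(99)=131
lo=4(45)+hi=8(99)=144
lo=4(45)+hi=7(89)=134

Yes: 45+89=134


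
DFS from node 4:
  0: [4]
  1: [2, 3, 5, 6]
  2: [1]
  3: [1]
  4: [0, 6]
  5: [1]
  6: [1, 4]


Visit 4, push [6, 0]
Visit 0, push []
Visit 6, push [1]
Visit 1, push [5, 3, 2]
Visit 2, push []
Visit 3, push []
Visit 5, push []

DFS order: [4, 0, 6, 1, 2, 3, 5]


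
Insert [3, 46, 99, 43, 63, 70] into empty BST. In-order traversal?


Insert 3: root
Insert 46: R from 3
Insert 99: R from 3 -> R from 46
Insert 43: R from 3 -> L from 46
Insert 63: R from 3 -> R from 46 -> L from 99
Insert 70: R from 3 -> R from 46 -> L from 99 -> R from 63

In-order: [3, 43, 46, 63, 70, 99]


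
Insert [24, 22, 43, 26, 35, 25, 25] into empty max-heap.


Insert 24: [24]
Insert 22: [24, 22]
Insert 43: [43, 22, 24]
Insert 26: [43, 26, 24, 22]
Insert 35: [43, 35, 24, 22, 26]
Insert 25: [43, 35, 25, 22, 26, 24]
Insert 25: [43, 35, 25, 22, 26, 24, 25]

Final heap: [43, 35, 25, 22, 26, 24, 25]


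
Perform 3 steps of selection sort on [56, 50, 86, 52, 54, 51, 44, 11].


Initial: [56, 50, 86, 52, 54, 51, 44, 11]
Step 1: min=11 at 7
  Swap: [11, 50, 86, 52, 54, 51, 44, 56]
Step 2: min=44 at 6
  Swap: [11, 44, 86, 52, 54, 51, 50, 56]
Step 3: min=50 at 6
  Swap: [11, 44, 50, 52, 54, 51, 86, 56]

After 3 steps: [11, 44, 50, 52, 54, 51, 86, 56]


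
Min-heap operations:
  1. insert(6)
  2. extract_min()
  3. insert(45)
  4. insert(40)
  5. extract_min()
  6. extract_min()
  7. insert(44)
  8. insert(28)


insert(6) -> [6]
extract_min()->6, []
insert(45) -> [45]
insert(40) -> [40, 45]
extract_min()->40, [45]
extract_min()->45, []
insert(44) -> [44]
insert(28) -> [28, 44]

Final heap: [28, 44]


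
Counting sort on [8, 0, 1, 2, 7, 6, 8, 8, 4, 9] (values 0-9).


Input: [8, 0, 1, 2, 7, 6, 8, 8, 4, 9]
Counts: [1, 1, 1, 0, 1, 0, 1, 1, 3, 1]

Sorted: [0, 1, 2, 4, 6, 7, 8, 8, 8, 9]


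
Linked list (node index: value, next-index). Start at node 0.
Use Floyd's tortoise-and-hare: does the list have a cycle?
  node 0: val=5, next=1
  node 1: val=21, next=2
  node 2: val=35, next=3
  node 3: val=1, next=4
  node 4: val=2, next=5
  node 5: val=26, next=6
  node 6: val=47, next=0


Floyd's tortoise (slow, +1) and hare (fast, +2):
  init: slow=0, fast=0
  step 1: slow=1, fast=2
  step 2: slow=2, fast=4
  step 3: slow=3, fast=6
  step 4: slow=4, fast=1
  step 5: slow=5, fast=3
  step 6: slow=6, fast=5
  step 7: slow=0, fast=0
  slow == fast at node 0: cycle detected

Cycle: yes


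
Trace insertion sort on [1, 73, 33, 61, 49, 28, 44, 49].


Initial: [1, 73, 33, 61, 49, 28, 44, 49]
Insert 73: [1, 73, 33, 61, 49, 28, 44, 49]
Insert 33: [1, 33, 73, 61, 49, 28, 44, 49]
Insert 61: [1, 33, 61, 73, 49, 28, 44, 49]
Insert 49: [1, 33, 49, 61, 73, 28, 44, 49]
Insert 28: [1, 28, 33, 49, 61, 73, 44, 49]
Insert 44: [1, 28, 33, 44, 49, 61, 73, 49]
Insert 49: [1, 28, 33, 44, 49, 49, 61, 73]

Sorted: [1, 28, 33, 44, 49, 49, 61, 73]


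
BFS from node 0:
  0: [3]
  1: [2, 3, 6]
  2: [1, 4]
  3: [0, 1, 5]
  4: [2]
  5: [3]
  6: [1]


Visit 0, enqueue [3]
Visit 3, enqueue [1, 5]
Visit 1, enqueue [2, 6]
Visit 5, enqueue []
Visit 2, enqueue [4]
Visit 6, enqueue []
Visit 4, enqueue []

BFS order: [0, 3, 1, 5, 2, 6, 4]


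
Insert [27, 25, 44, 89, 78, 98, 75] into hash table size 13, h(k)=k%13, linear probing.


Insert 27: h=1 -> slot 1
Insert 25: h=12 -> slot 12
Insert 44: h=5 -> slot 5
Insert 89: h=11 -> slot 11
Insert 78: h=0 -> slot 0
Insert 98: h=7 -> slot 7
Insert 75: h=10 -> slot 10

Table: [78, 27, None, None, None, 44, None, 98, None, None, 75, 89, 25]


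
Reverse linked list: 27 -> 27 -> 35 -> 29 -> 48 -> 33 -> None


Step 1: curr=27, set curr.next=prev(None) | reversed so far: 27
Step 2: curr=27, set curr.next=prev(27) | reversed so far: 27 -> 27
Step 3: curr=35, set curr.next=prev(27) | reversed so far: 35 -> 27 -> 27
Step 4: curr=29, set curr.next=prev(35) | reversed so far: 29 -> 35 -> 27 -> 27
Step 5: curr=48, set curr.next=prev(29) | reversed so far: 48 -> 29 -> 35 -> 27 -> 27
Step 6: curr=33, set curr.next=prev(48) | reversed so far: 33 -> 48 -> 29 -> 35 -> 27 -> 27

33 -> 48 -> 29 -> 35 -> 27 -> 27 -> None


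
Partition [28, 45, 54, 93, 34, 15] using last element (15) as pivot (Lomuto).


Pivot: 15
Place pivot at 0: [15, 45, 54, 93, 34, 28]

Partitioned: [15, 45, 54, 93, 34, 28]


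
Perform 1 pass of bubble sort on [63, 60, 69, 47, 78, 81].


Initial: [63, 60, 69, 47, 78, 81]
Pass 1: [60, 63, 47, 69, 78, 81] (2 swaps)

After 1 pass: [60, 63, 47, 69, 78, 81]


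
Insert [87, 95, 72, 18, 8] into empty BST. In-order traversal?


Insert 87: root
Insert 95: R from 87
Insert 72: L from 87
Insert 18: L from 87 -> L from 72
Insert 8: L from 87 -> L from 72 -> L from 18

In-order: [8, 18, 72, 87, 95]


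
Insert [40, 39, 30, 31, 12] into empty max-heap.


Insert 40: [40]
Insert 39: [40, 39]
Insert 30: [40, 39, 30]
Insert 31: [40, 39, 30, 31]
Insert 12: [40, 39, 30, 31, 12]

Final heap: [40, 39, 30, 31, 12]


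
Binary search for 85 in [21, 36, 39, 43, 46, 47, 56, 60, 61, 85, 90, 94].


Step 1: lo=0, hi=11, mid=5, val=47
Step 2: lo=6, hi=11, mid=8, val=61
Step 3: lo=9, hi=11, mid=10, val=90
Step 4: lo=9, hi=9, mid=9, val=85

Found at index 9


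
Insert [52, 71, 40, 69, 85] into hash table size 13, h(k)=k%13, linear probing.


Insert 52: h=0 -> slot 0
Insert 71: h=6 -> slot 6
Insert 40: h=1 -> slot 1
Insert 69: h=4 -> slot 4
Insert 85: h=7 -> slot 7

Table: [52, 40, None, None, 69, None, 71, 85, None, None, None, None, None]


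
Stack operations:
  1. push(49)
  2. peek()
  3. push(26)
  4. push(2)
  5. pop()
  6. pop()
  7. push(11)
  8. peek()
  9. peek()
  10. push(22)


push(49) -> [49]
peek()->49
push(26) -> [49, 26]
push(2) -> [49, 26, 2]
pop()->2, [49, 26]
pop()->26, [49]
push(11) -> [49, 11]
peek()->11
peek()->11
push(22) -> [49, 11, 22]

Final stack: [49, 11, 22]


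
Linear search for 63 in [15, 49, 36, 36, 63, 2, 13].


i=0: 15!=63
i=1: 49!=63
i=2: 36!=63
i=3: 36!=63
i=4: 63==63 found!

Found at 4, 5 comps


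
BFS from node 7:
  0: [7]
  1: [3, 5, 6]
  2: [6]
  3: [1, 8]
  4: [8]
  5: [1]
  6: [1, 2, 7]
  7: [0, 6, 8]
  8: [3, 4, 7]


Visit 7, enqueue [0, 6, 8]
Visit 0, enqueue []
Visit 6, enqueue [1, 2]
Visit 8, enqueue [3, 4]
Visit 1, enqueue [5]
Visit 2, enqueue []
Visit 3, enqueue []
Visit 4, enqueue []
Visit 5, enqueue []

BFS order: [7, 0, 6, 8, 1, 2, 3, 4, 5]


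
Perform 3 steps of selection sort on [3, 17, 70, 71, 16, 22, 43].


Initial: [3, 17, 70, 71, 16, 22, 43]
Step 1: min=3 at 0
  Swap: [3, 17, 70, 71, 16, 22, 43]
Step 2: min=16 at 4
  Swap: [3, 16, 70, 71, 17, 22, 43]
Step 3: min=17 at 4
  Swap: [3, 16, 17, 71, 70, 22, 43]

After 3 steps: [3, 16, 17, 71, 70, 22, 43]


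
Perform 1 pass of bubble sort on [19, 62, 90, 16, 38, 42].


Initial: [19, 62, 90, 16, 38, 42]
Pass 1: [19, 62, 16, 38, 42, 90] (3 swaps)

After 1 pass: [19, 62, 16, 38, 42, 90]


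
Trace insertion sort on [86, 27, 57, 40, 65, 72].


Initial: [86, 27, 57, 40, 65, 72]
Insert 27: [27, 86, 57, 40, 65, 72]
Insert 57: [27, 57, 86, 40, 65, 72]
Insert 40: [27, 40, 57, 86, 65, 72]
Insert 65: [27, 40, 57, 65, 86, 72]
Insert 72: [27, 40, 57, 65, 72, 86]

Sorted: [27, 40, 57, 65, 72, 86]


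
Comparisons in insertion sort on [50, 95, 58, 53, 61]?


Algorithm: insertion sort
Input: [50, 95, 58, 53, 61]
Sorted: [50, 53, 58, 61, 95]

8


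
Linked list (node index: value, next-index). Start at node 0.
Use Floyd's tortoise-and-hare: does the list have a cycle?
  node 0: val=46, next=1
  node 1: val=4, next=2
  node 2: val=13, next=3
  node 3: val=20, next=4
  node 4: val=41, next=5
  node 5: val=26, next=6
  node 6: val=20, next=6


Floyd's tortoise (slow, +1) and hare (fast, +2):
  init: slow=0, fast=0
  step 1: slow=1, fast=2
  step 2: slow=2, fast=4
  step 3: slow=3, fast=6
  step 4: slow=4, fast=6
  step 5: slow=5, fast=6
  step 6: slow=6, fast=6
  slow == fast at node 6: cycle detected

Cycle: yes


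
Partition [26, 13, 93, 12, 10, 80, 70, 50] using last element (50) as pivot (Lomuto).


Pivot: 50
  26 <= 50: advance i (no swap)
  13 <= 50: advance i (no swap)
  12 <= 50: swap -> [26, 13, 12, 93, 10, 80, 70, 50]
  10 <= 50: swap -> [26, 13, 12, 10, 93, 80, 70, 50]
Place pivot at 4: [26, 13, 12, 10, 50, 80, 70, 93]

Partitioned: [26, 13, 12, 10, 50, 80, 70, 93]


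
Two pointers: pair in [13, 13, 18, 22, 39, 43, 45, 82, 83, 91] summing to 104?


lo=0(13)+hi=9(91)=104

Yes: 13+91=104


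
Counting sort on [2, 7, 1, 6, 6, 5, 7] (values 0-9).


Input: [2, 7, 1, 6, 6, 5, 7]
Counts: [0, 1, 1, 0, 0, 1, 2, 2, 0, 0]

Sorted: [1, 2, 5, 6, 6, 7, 7]


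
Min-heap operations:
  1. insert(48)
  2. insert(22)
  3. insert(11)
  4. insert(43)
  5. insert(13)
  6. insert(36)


insert(48) -> [48]
insert(22) -> [22, 48]
insert(11) -> [11, 48, 22]
insert(43) -> [11, 43, 22, 48]
insert(13) -> [11, 13, 22, 48, 43]
insert(36) -> [11, 13, 22, 48, 43, 36]

Final heap: [11, 13, 22, 48, 43, 36]


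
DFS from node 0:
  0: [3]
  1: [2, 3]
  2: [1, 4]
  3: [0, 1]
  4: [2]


Visit 0, push [3]
Visit 3, push [1]
Visit 1, push [2]
Visit 2, push [4]
Visit 4, push []

DFS order: [0, 3, 1, 2, 4]


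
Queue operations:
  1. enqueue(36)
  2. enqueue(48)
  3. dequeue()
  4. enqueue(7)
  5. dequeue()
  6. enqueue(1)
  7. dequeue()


enqueue(36) -> [36]
enqueue(48) -> [36, 48]
dequeue()->36, [48]
enqueue(7) -> [48, 7]
dequeue()->48, [7]
enqueue(1) -> [7, 1]
dequeue()->7, [1]

Final queue: [1]


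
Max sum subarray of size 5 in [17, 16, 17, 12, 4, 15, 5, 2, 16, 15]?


[0:5]: 66
[1:6]: 64
[2:7]: 53
[3:8]: 38
[4:9]: 42
[5:10]: 53

Max: 66 at [0:5]


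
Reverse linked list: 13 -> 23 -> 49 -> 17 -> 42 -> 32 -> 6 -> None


Step 1: curr=13, set curr.next=prev(None) | reversed so far: 13
Step 2: curr=23, set curr.next=prev(13) | reversed so far: 23 -> 13
Step 3: curr=49, set curr.next=prev(23) | reversed so far: 49 -> 23 -> 13
Step 4: curr=17, set curr.next=prev(49) | reversed so far: 17 -> 49 -> 23 -> 13
Step 5: curr=42, set curr.next=prev(17) | reversed so far: 42 -> 17 -> 49 -> 23 -> 13
Step 6: curr=32, set curr.next=prev(42) | reversed so far: 32 -> 42 -> 17 -> 49 -> 23 -> 13
Step 7: curr=6, set curr.next=prev(32) | reversed so far: 6 -> 32 -> 42 -> 17 -> 49 -> 23 -> 13

6 -> 32 -> 42 -> 17 -> 49 -> 23 -> 13 -> None


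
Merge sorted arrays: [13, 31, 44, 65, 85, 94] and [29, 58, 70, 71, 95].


Take 13 from A
Take 29 from B
Take 31 from A
Take 44 from A
Take 58 from B
Take 65 from A
Take 70 from B
Take 71 from B
Take 85 from A
Take 94 from A

Merged: [13, 29, 31, 44, 58, 65, 70, 71, 85, 94, 95]


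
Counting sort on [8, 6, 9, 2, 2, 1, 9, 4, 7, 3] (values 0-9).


Input: [8, 6, 9, 2, 2, 1, 9, 4, 7, 3]
Counts: [0, 1, 2, 1, 1, 0, 1, 1, 1, 2]

Sorted: [1, 2, 2, 3, 4, 6, 7, 8, 9, 9]


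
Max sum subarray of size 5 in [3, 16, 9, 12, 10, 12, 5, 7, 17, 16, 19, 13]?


[0:5]: 50
[1:6]: 59
[2:7]: 48
[3:8]: 46
[4:9]: 51
[5:10]: 57
[6:11]: 64
[7:12]: 72

Max: 72 at [7:12]


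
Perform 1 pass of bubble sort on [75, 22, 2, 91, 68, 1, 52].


Initial: [75, 22, 2, 91, 68, 1, 52]
Pass 1: [22, 2, 75, 68, 1, 52, 91] (5 swaps)

After 1 pass: [22, 2, 75, 68, 1, 52, 91]


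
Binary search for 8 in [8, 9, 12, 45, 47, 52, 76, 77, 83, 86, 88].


Step 1: lo=0, hi=10, mid=5, val=52
Step 2: lo=0, hi=4, mid=2, val=12
Step 3: lo=0, hi=1, mid=0, val=8

Found at index 0


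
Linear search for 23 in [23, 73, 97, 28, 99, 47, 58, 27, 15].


i=0: 23==23 found!

Found at 0, 1 comps


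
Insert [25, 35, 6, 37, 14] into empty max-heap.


Insert 25: [25]
Insert 35: [35, 25]
Insert 6: [35, 25, 6]
Insert 37: [37, 35, 6, 25]
Insert 14: [37, 35, 6, 25, 14]

Final heap: [37, 35, 6, 25, 14]


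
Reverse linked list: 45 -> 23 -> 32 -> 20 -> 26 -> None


Step 1: curr=45, set curr.next=prev(None) | reversed so far: 45
Step 2: curr=23, set curr.next=prev(45) | reversed so far: 23 -> 45
Step 3: curr=32, set curr.next=prev(23) | reversed so far: 32 -> 23 -> 45
Step 4: curr=20, set curr.next=prev(32) | reversed so far: 20 -> 32 -> 23 -> 45
Step 5: curr=26, set curr.next=prev(20) | reversed so far: 26 -> 20 -> 32 -> 23 -> 45

26 -> 20 -> 32 -> 23 -> 45 -> None


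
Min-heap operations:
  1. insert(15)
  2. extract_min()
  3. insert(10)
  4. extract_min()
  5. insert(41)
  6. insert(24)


insert(15) -> [15]
extract_min()->15, []
insert(10) -> [10]
extract_min()->10, []
insert(41) -> [41]
insert(24) -> [24, 41]

Final heap: [24, 41]


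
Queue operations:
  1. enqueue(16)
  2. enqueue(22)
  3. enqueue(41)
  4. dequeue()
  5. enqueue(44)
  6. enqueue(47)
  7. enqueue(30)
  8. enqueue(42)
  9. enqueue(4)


enqueue(16) -> [16]
enqueue(22) -> [16, 22]
enqueue(41) -> [16, 22, 41]
dequeue()->16, [22, 41]
enqueue(44) -> [22, 41, 44]
enqueue(47) -> [22, 41, 44, 47]
enqueue(30) -> [22, 41, 44, 47, 30]
enqueue(42) -> [22, 41, 44, 47, 30, 42]
enqueue(4) -> [22, 41, 44, 47, 30, 42, 4]

Final queue: [22, 41, 44, 47, 30, 42, 4]


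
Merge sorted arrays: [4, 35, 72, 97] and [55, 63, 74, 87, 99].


Take 4 from A
Take 35 from A
Take 55 from B
Take 63 from B
Take 72 from A
Take 74 from B
Take 87 from B
Take 97 from A

Merged: [4, 35, 55, 63, 72, 74, 87, 97, 99]


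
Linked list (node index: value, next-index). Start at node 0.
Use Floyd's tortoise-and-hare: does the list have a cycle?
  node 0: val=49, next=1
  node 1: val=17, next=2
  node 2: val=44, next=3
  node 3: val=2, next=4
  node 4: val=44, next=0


Floyd's tortoise (slow, +1) and hare (fast, +2):
  init: slow=0, fast=0
  step 1: slow=1, fast=2
  step 2: slow=2, fast=4
  step 3: slow=3, fast=1
  step 4: slow=4, fast=3
  step 5: slow=0, fast=0
  slow == fast at node 0: cycle detected

Cycle: yes


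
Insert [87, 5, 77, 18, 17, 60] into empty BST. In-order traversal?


Insert 87: root
Insert 5: L from 87
Insert 77: L from 87 -> R from 5
Insert 18: L from 87 -> R from 5 -> L from 77
Insert 17: L from 87 -> R from 5 -> L from 77 -> L from 18
Insert 60: L from 87 -> R from 5 -> L from 77 -> R from 18

In-order: [5, 17, 18, 60, 77, 87]


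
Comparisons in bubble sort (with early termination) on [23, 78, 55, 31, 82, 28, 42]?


Algorithm: bubble sort (with early termination)
Input: [23, 78, 55, 31, 82, 28, 42]
Sorted: [23, 28, 31, 42, 55, 78, 82]

20


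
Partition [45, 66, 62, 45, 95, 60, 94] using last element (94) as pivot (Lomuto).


Pivot: 94
  45 <= 94: advance i (no swap)
  66 <= 94: advance i (no swap)
  62 <= 94: advance i (no swap)
  45 <= 94: advance i (no swap)
  60 <= 94: swap -> [45, 66, 62, 45, 60, 95, 94]
Place pivot at 5: [45, 66, 62, 45, 60, 94, 95]

Partitioned: [45, 66, 62, 45, 60, 94, 95]


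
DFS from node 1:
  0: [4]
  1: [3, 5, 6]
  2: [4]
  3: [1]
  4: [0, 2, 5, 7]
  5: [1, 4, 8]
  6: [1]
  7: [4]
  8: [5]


Visit 1, push [6, 5, 3]
Visit 3, push []
Visit 5, push [8, 4]
Visit 4, push [7, 2, 0]
Visit 0, push []
Visit 2, push []
Visit 7, push []
Visit 8, push []
Visit 6, push []

DFS order: [1, 3, 5, 4, 0, 2, 7, 8, 6]


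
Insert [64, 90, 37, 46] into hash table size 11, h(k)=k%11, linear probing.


Insert 64: h=9 -> slot 9
Insert 90: h=2 -> slot 2
Insert 37: h=4 -> slot 4
Insert 46: h=2, 1 probes -> slot 3

Table: [None, None, 90, 46, 37, None, None, None, None, 64, None]


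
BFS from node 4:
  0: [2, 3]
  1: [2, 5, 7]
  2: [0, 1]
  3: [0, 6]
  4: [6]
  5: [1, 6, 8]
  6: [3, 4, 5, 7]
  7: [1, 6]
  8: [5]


Visit 4, enqueue [6]
Visit 6, enqueue [3, 5, 7]
Visit 3, enqueue [0]
Visit 5, enqueue [1, 8]
Visit 7, enqueue []
Visit 0, enqueue [2]
Visit 1, enqueue []
Visit 8, enqueue []
Visit 2, enqueue []

BFS order: [4, 6, 3, 5, 7, 0, 1, 8, 2]


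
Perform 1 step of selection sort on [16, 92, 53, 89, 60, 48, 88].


Initial: [16, 92, 53, 89, 60, 48, 88]
Step 1: min=16 at 0
  Swap: [16, 92, 53, 89, 60, 48, 88]

After 1 step: [16, 92, 53, 89, 60, 48, 88]


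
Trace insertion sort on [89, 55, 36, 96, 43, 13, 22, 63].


Initial: [89, 55, 36, 96, 43, 13, 22, 63]
Insert 55: [55, 89, 36, 96, 43, 13, 22, 63]
Insert 36: [36, 55, 89, 96, 43, 13, 22, 63]
Insert 96: [36, 55, 89, 96, 43, 13, 22, 63]
Insert 43: [36, 43, 55, 89, 96, 13, 22, 63]
Insert 13: [13, 36, 43, 55, 89, 96, 22, 63]
Insert 22: [13, 22, 36, 43, 55, 89, 96, 63]
Insert 63: [13, 22, 36, 43, 55, 63, 89, 96]

Sorted: [13, 22, 36, 43, 55, 63, 89, 96]


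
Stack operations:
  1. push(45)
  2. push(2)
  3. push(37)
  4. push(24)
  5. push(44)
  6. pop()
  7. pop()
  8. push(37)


push(45) -> [45]
push(2) -> [45, 2]
push(37) -> [45, 2, 37]
push(24) -> [45, 2, 37, 24]
push(44) -> [45, 2, 37, 24, 44]
pop()->44, [45, 2, 37, 24]
pop()->24, [45, 2, 37]
push(37) -> [45, 2, 37, 37]

Final stack: [45, 2, 37, 37]


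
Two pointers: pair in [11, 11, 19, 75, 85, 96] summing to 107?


lo=0(11)+hi=5(96)=107

Yes: 11+96=107


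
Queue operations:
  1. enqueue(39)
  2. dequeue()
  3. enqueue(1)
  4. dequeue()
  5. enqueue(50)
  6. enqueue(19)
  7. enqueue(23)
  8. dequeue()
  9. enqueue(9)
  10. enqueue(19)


enqueue(39) -> [39]
dequeue()->39, []
enqueue(1) -> [1]
dequeue()->1, []
enqueue(50) -> [50]
enqueue(19) -> [50, 19]
enqueue(23) -> [50, 19, 23]
dequeue()->50, [19, 23]
enqueue(9) -> [19, 23, 9]
enqueue(19) -> [19, 23, 9, 19]

Final queue: [19, 23, 9, 19]


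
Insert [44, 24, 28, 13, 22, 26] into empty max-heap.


Insert 44: [44]
Insert 24: [44, 24]
Insert 28: [44, 24, 28]
Insert 13: [44, 24, 28, 13]
Insert 22: [44, 24, 28, 13, 22]
Insert 26: [44, 24, 28, 13, 22, 26]

Final heap: [44, 24, 28, 13, 22, 26]


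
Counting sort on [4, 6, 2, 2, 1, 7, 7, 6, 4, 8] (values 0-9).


Input: [4, 6, 2, 2, 1, 7, 7, 6, 4, 8]
Counts: [0, 1, 2, 0, 2, 0, 2, 2, 1, 0]

Sorted: [1, 2, 2, 4, 4, 6, 6, 7, 7, 8]


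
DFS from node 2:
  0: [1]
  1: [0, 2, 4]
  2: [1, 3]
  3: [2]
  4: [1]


Visit 2, push [3, 1]
Visit 1, push [4, 0]
Visit 0, push []
Visit 4, push []
Visit 3, push []

DFS order: [2, 1, 0, 4, 3]


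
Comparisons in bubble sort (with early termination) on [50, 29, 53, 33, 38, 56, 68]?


Algorithm: bubble sort (with early termination)
Input: [50, 29, 53, 33, 38, 56, 68]
Sorted: [29, 33, 38, 50, 53, 56, 68]

15


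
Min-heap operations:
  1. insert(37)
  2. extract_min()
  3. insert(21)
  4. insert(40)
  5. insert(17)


insert(37) -> [37]
extract_min()->37, []
insert(21) -> [21]
insert(40) -> [21, 40]
insert(17) -> [17, 40, 21]

Final heap: [17, 40, 21]


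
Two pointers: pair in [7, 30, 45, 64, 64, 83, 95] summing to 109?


lo=0(7)+hi=6(95)=102
lo=1(30)+hi=6(95)=125
lo=1(30)+hi=5(83)=113
lo=1(30)+hi=4(64)=94
lo=2(45)+hi=4(64)=109

Yes: 45+64=109


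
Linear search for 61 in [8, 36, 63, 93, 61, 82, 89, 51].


i=0: 8!=61
i=1: 36!=61
i=2: 63!=61
i=3: 93!=61
i=4: 61==61 found!

Found at 4, 5 comps


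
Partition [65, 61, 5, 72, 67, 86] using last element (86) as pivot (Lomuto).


Pivot: 86
  65 <= 86: advance i (no swap)
  61 <= 86: advance i (no swap)
  5 <= 86: advance i (no swap)
  72 <= 86: advance i (no swap)
  67 <= 86: advance i (no swap)
Place pivot at 5: [65, 61, 5, 72, 67, 86]

Partitioned: [65, 61, 5, 72, 67, 86]


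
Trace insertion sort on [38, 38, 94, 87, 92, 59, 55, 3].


Initial: [38, 38, 94, 87, 92, 59, 55, 3]
Insert 38: [38, 38, 94, 87, 92, 59, 55, 3]
Insert 94: [38, 38, 94, 87, 92, 59, 55, 3]
Insert 87: [38, 38, 87, 94, 92, 59, 55, 3]
Insert 92: [38, 38, 87, 92, 94, 59, 55, 3]
Insert 59: [38, 38, 59, 87, 92, 94, 55, 3]
Insert 55: [38, 38, 55, 59, 87, 92, 94, 3]
Insert 3: [3, 38, 38, 55, 59, 87, 92, 94]

Sorted: [3, 38, 38, 55, 59, 87, 92, 94]


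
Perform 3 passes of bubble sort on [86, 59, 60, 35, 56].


Initial: [86, 59, 60, 35, 56]
Pass 1: [59, 60, 35, 56, 86] (4 swaps)
Pass 2: [59, 35, 56, 60, 86] (2 swaps)
Pass 3: [35, 56, 59, 60, 86] (2 swaps)

After 3 passes: [35, 56, 59, 60, 86]


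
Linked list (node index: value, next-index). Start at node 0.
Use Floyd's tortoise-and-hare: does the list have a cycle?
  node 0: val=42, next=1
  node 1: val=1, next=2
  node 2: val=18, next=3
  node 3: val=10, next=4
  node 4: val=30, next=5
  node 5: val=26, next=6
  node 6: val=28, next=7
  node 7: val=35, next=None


Floyd's tortoise (slow, +1) and hare (fast, +2):
  init: slow=0, fast=0
  step 1: slow=1, fast=2
  step 2: slow=2, fast=4
  step 3: slow=3, fast=6
  step 4: fast 6->7->None, no cycle

Cycle: no


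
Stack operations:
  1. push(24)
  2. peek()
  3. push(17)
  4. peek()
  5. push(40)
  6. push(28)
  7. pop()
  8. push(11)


push(24) -> [24]
peek()->24
push(17) -> [24, 17]
peek()->17
push(40) -> [24, 17, 40]
push(28) -> [24, 17, 40, 28]
pop()->28, [24, 17, 40]
push(11) -> [24, 17, 40, 11]

Final stack: [24, 17, 40, 11]


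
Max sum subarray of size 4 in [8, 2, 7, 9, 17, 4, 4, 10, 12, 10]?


[0:4]: 26
[1:5]: 35
[2:6]: 37
[3:7]: 34
[4:8]: 35
[5:9]: 30
[6:10]: 36

Max: 37 at [2:6]


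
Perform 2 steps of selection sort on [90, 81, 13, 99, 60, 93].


Initial: [90, 81, 13, 99, 60, 93]
Step 1: min=13 at 2
  Swap: [13, 81, 90, 99, 60, 93]
Step 2: min=60 at 4
  Swap: [13, 60, 90, 99, 81, 93]

After 2 steps: [13, 60, 90, 99, 81, 93]


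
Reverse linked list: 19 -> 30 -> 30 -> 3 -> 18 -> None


Step 1: curr=19, set curr.next=prev(None) | reversed so far: 19
Step 2: curr=30, set curr.next=prev(19) | reversed so far: 30 -> 19
Step 3: curr=30, set curr.next=prev(30) | reversed so far: 30 -> 30 -> 19
Step 4: curr=3, set curr.next=prev(30) | reversed so far: 3 -> 30 -> 30 -> 19
Step 5: curr=18, set curr.next=prev(3) | reversed so far: 18 -> 3 -> 30 -> 30 -> 19

18 -> 3 -> 30 -> 30 -> 19 -> None


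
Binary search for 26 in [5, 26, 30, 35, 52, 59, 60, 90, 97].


Step 1: lo=0, hi=8, mid=4, val=52
Step 2: lo=0, hi=3, mid=1, val=26

Found at index 1


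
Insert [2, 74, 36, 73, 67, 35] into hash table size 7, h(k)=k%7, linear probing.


Insert 2: h=2 -> slot 2
Insert 74: h=4 -> slot 4
Insert 36: h=1 -> slot 1
Insert 73: h=3 -> slot 3
Insert 67: h=4, 1 probes -> slot 5
Insert 35: h=0 -> slot 0

Table: [35, 36, 2, 73, 74, 67, None]


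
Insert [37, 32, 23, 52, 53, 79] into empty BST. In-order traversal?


Insert 37: root
Insert 32: L from 37
Insert 23: L from 37 -> L from 32
Insert 52: R from 37
Insert 53: R from 37 -> R from 52
Insert 79: R from 37 -> R from 52 -> R from 53

In-order: [23, 32, 37, 52, 53, 79]


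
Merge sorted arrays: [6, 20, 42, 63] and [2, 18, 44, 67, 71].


Take 2 from B
Take 6 from A
Take 18 from B
Take 20 from A
Take 42 from A
Take 44 from B
Take 63 from A

Merged: [2, 6, 18, 20, 42, 44, 63, 67, 71]


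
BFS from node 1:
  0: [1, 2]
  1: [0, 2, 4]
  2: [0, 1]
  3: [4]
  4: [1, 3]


Visit 1, enqueue [0, 2, 4]
Visit 0, enqueue []
Visit 2, enqueue []
Visit 4, enqueue [3]
Visit 3, enqueue []

BFS order: [1, 0, 2, 4, 3]


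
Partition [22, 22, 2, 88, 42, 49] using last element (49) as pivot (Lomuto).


Pivot: 49
  22 <= 49: advance i (no swap)
  22 <= 49: advance i (no swap)
  2 <= 49: advance i (no swap)
  42 <= 49: swap -> [22, 22, 2, 42, 88, 49]
Place pivot at 4: [22, 22, 2, 42, 49, 88]

Partitioned: [22, 22, 2, 42, 49, 88]


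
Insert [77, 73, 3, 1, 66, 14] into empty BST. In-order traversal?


Insert 77: root
Insert 73: L from 77
Insert 3: L from 77 -> L from 73
Insert 1: L from 77 -> L from 73 -> L from 3
Insert 66: L from 77 -> L from 73 -> R from 3
Insert 14: L from 77 -> L from 73 -> R from 3 -> L from 66

In-order: [1, 3, 14, 66, 73, 77]


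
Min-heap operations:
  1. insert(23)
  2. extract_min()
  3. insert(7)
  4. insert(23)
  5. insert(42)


insert(23) -> [23]
extract_min()->23, []
insert(7) -> [7]
insert(23) -> [7, 23]
insert(42) -> [7, 23, 42]

Final heap: [7, 23, 42]
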